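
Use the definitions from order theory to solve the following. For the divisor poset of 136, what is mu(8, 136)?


In a divisor lattice, mu(a,b) = mu(b/a) where mu is the classical Mobius function.
b/a = 136/8 = 17
Prime factorization of 17: primes [17]
17 is squarefree with 1 prime factor(s), so mu(17) = (-1)^1 = -1


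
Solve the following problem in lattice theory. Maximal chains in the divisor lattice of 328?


A maximal chain goes from the minimum element to a maximal element via cover relations.
Counting all min-to-max paths in the cover graph.
Total maximal chains: 4


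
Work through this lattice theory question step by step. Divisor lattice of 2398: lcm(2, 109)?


Join=lcm.
gcd(2,109)=1
lcm=218


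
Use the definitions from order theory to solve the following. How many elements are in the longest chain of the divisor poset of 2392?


A chain is a totally ordered subset; we count the number of elements in a maximum chain.
Compute, for each element x, the size of the longest chain ending at x:
  1: 1
  2: 2
  13: 2
  23: 2
  4: 3
  8: 4
  ...
A maximum chain: 1 < 2 < 4 < 8 < 104 < 2392
Number of elements in the longest chain: 6


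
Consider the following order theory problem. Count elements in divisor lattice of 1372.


Divisors of 1372: [1, 2, 4, 7, 14, 28, 49, 98, 196, 343, 686, 1372]
Count: 12


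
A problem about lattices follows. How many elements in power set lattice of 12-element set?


Power set = 2^n.
2^12 = 4096


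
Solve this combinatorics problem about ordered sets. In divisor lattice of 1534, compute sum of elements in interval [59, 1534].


Interval [59,1534] in divisors of 1534: [59, 118, 767, 1534]
Sum = 2478


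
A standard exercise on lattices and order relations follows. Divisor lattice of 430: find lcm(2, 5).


In a divisor lattice, join = lcm (least common multiple).
gcd(2,5) = 1
lcm(2,5) = 2*5/gcd = 10/1 = 10


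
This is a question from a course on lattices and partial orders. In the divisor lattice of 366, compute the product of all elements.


Divisors of 366: [1, 2, 3, 6, 61, 122, 183, 366]
Product = n^(d(n)/2) = 366^(8/2)
Product = 17944209936


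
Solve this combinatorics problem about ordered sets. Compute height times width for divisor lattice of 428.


Height = length of longest chain minus 1; width = size of largest antichain.
A maximum chain: 1 | 107 | 214 | 428  (height 3).
A maximum antichain: {2, 107}  (width 2).
Product = 3 * 2 = 6


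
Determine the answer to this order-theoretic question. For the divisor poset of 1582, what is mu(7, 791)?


In a divisor lattice, mu(a,b) = mu(b/a) where mu is the classical Mobius function.
b/a = 791/7 = 113
Prime factorization of 113: primes [113]
113 is squarefree with 1 prime factor(s), so mu(113) = (-1)^1 = -1


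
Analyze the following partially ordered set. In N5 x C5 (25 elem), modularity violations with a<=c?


Modular law: if a <= c then a v (b ^ c) = (a v b) ^ c.
Check all triples (a,b,c) with a <= c among 25 elements.
  e.g. a=(a,0), b=(c,0), c=(b,0): lhs=(a,0) != rhs=(b,0)
  e.g. a=(a,0), b=(c,1), c=(b,0): lhs=(a,0) != rhs=(b,0)
Total violating triples: 75


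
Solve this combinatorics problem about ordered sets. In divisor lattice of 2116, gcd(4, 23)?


Meet=gcd.
gcd(4,23)=1


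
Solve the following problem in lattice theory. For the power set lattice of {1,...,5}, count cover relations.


A cover relation a -< b holds when a < b with no c strictly between.
Cover relations:
  {} -< {1}
  {} -< {2}
  {} -< {3}
  {} -< {4}
  {} -< {5}
  {1} -< {1,2}
  {1} -< {1,3}
  {1} -< {1,4}
  ...72 more
Total: 80


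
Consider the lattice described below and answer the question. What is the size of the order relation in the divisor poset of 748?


The order relation is {(a,b) : a <= b}, reflexive so it includes (a,a).
Examples: (1,1), (1,11), (1,17), (1,187), (1,2), ...
Total ordered pairs: 54


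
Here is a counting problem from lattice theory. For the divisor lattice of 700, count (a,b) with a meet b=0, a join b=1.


Complement pair (a,b): a meet b = bottom, a join b = top.
Here: gcd(a,b)=1 and lcm(a,b)=700, i.e. a*b=700 with a,b coprime.
Pairs found: (1,700), (4,175), (7,100), (25,28), ... (4 more)
Total ordered pairs: 8


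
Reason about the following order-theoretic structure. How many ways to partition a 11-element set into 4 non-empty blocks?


S(n,k) = k*S(n-1,k) + S(n-1,k-1).
S(10,4) = 34105, S(10,3) = 9330
S(11,4) = 4*34105 + 9330 = 136420 + 9330
S(11,4) = 145750


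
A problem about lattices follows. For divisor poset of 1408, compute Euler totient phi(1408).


phi(n) = n * prod_{p|n} (1 - 1/p).
Prime divisors of 1408: [2, 11]
phi(1408) = 1408 * (1 - 1/2) * (1 - 1/11)
phi(1408) = 640


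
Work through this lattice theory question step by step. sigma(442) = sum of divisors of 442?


sigma(n) = sum of divisors.
Divisors of 442: [1, 2, 13, 17, 26, 34, 221, 442]
Sum = 756


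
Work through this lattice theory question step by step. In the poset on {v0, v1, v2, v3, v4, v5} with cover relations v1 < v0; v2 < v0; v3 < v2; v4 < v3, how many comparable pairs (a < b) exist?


A comparable pair {a,b} has a < b or b < a in the order.
Count unordered pairs where one element is strictly below the other.
Examples: {v0,v1}, {v0,v2}, {v0,v3}, {v0,v4}, ...
Total comparable pairs: 7


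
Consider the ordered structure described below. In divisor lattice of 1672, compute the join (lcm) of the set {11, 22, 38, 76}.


In a divisor lattice, join = lcm (least common multiple).
Compute lcm iteratively: start with first element, then lcm(current, next).
Elements: [11, 22, 38, 76]
lcm(11,22) = 22
lcm(22,38) = 418
lcm(418,76) = 836
Final lcm = 836


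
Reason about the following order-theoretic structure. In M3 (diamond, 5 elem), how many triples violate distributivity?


Distributive law: a ^ (b v c) = (a ^ b) v (a ^ c).
Check all 5^3 = 125 ordered triples (a,b,c).
  e.g. a=a1, b=a2, c=a3: lhs=a1 != rhs=0
  e.g. a=a1, b=a3, c=a2: lhs=a1 != rhs=0
Total violating triples: 6


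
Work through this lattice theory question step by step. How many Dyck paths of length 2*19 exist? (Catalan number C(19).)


C(n) = C(2n, n) / (n+1).
C(38, 19) = 35345263800
C(19) = 35345263800 / 20 = 1767263190


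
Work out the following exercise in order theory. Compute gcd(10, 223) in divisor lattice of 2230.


In a divisor lattice, meet = gcd (greatest common divisor).
By Euclidean algorithm or factoring: gcd(10,223) = 1


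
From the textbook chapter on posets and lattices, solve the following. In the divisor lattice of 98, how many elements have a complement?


An element a is complemented if some b has a meet b = bottom, a join b = top.
a is complemented iff gcd(a, n/a)=1, i.e. a is a unitary divisor of 98.
Complemented elements: 1, 2, 49, 98
Count: 4


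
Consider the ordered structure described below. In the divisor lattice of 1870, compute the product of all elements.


Divisors of 1870: [1, 2, 5, 10, 11, 17, 22, 34, 55, 85, 110, 170, 187, 374, 935, 1870]
Product = n^(d(n)/2) = 1870^(16/2)
Product = 149531555918018352100000000


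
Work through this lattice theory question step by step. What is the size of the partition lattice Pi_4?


B(n) = number of set partitions of an n-element set.
B(n) satisfies the recurrence: B(n+1) = sum_k C(n,k)*B(k).
B(4) = 15


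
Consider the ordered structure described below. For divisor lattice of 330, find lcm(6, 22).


In a divisor lattice, join = lcm (least common multiple).
Compute lcm iteratively: start with first element, then lcm(current, next).
Elements: [6, 22]
lcm(6,22) = 66
Final lcm = 66


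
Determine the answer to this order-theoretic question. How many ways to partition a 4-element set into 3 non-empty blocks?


S(n,k) = k*S(n-1,k) + S(n-1,k-1).
S(3,3) = 1, S(3,2) = 3
S(4,3) = 3*1 + 3 = 3 + 3
S(4,3) = 6


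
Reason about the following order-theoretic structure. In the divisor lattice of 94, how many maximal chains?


A maximal chain goes from the minimum element to a maximal element via cover relations.
Counting all min-to-max paths in the cover graph.
Total maximal chains: 2


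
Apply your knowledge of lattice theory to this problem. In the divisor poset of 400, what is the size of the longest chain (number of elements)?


A chain is a totally ordered subset; we count the number of elements in a maximum chain.
Compute, for each element x, the size of the longest chain ending at x:
  1: 1
  2: 2
  5: 2
  4: 3
  25: 3
  8: 4
  ...
A maximum chain: 1 < 2 < 4 < 8 < 16 < 80 < 400
Number of elements in the longest chain: 7


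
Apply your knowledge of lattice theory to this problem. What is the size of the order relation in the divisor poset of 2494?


The order relation is {(a,b) : a <= b}, reflexive so it includes (a,a).
Examples: (1,1), (1,1247), (1,2), (1,2494), (1,29), ...
Total ordered pairs: 27


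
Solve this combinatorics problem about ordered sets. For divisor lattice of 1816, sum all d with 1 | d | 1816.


Interval [1,1816] in divisors of 1816: [1, 2, 4, 8, 227, 454, 908, 1816]
Sum = 3420


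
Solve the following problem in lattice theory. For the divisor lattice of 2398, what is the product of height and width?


Height = length of longest chain minus 1; width = size of largest antichain.
A maximum chain: 1 | 109 | 1199 | 2398  (height 3).
A maximum antichain: {2, 11, 109}  (width 3).
Product = 3 * 3 = 9


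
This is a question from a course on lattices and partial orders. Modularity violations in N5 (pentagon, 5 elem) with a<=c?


Modular law: if a <= c then a v (b ^ c) = (a v b) ^ c.
Check all triples (a,b,c) with a <= c among 5 elements.
  e.g. a=a, b=c, c=b: lhs=a != rhs=b
Total violating triples: 1


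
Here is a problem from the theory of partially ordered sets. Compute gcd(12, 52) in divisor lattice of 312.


In a divisor lattice, meet = gcd (greatest common divisor).
By Euclidean algorithm or factoring: gcd(12,52) = 4


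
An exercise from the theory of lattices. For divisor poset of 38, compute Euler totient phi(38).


phi(n) = n * prod_{p|n} (1 - 1/p).
Prime divisors of 38: [2, 19]
phi(38) = 38 * (1 - 1/2) * (1 - 1/19)
phi(38) = 18


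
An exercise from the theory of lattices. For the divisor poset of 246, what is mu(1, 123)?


In a divisor lattice, mu(a,b) = mu(b/a) where mu is the classical Mobius function.
b/a = 123/1 = 123
Prime factorization of 123: primes [3, 41]
123 is squarefree with 2 prime factor(s), so mu(123) = (-1)^2 = 1


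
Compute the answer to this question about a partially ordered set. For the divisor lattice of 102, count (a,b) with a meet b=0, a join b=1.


Complement pair (a,b): a meet b = bottom, a join b = top.
Here: gcd(a,b)=1 and lcm(a,b)=102, i.e. a*b=102 with a,b coprime.
Pairs found: (1,102), (2,51), (3,34), (6,17), ... (4 more)
Total ordered pairs: 8


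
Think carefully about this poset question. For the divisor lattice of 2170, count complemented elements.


An element a is complemented if some b has a meet b = bottom, a join b = top.
a is complemented iff gcd(a, n/a)=1, i.e. a is a unitary divisor of 2170.
Complemented elements: 1, 2, 5, 7, 10, 14, ... (10 more)
Count: 16


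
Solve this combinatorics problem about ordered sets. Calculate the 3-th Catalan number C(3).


C(n) = C(2n, n) / (n+1).
C(6, 3) = 20
C(3) = 20 / 4 = 5


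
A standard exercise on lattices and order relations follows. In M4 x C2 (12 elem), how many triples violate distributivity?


Distributive law: a ^ (b v c) = (a ^ b) v (a ^ c).
Check all 12^3 = 1728 ordered triples (a,b,c).
  e.g. a=(a1,0), b=(a2,0), c=(a3,0): lhs=(a1,0) != rhs=(0,0)
  e.g. a=(a1,0), b=(a2,0), c=(a3,1): lhs=(a1,0) != rhs=(0,0)
Total violating triples: 192


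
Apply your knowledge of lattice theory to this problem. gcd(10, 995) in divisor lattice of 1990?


Meet=gcd.
gcd(10,995)=5


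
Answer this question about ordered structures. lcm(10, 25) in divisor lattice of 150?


Join=lcm.
gcd(10,25)=5
lcm=50


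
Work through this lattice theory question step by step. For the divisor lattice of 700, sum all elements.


sigma(n) = sum of divisors.
Divisors of 700: [1, 2, 4, 5, 7, 10, 14, 20, 25, 28, 35, 50, 70, 100, 140, 175, 350, 700]
Sum = 1736


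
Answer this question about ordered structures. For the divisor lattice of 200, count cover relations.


A cover relation a -< b holds when a < b with no c strictly between.
Cover relations:
  1 -< 2
  1 -< 5
  2 -< 4
  2 -< 10
  4 -< 8
  4 -< 20
  5 -< 10
  5 -< 25
  ...9 more
Total: 17


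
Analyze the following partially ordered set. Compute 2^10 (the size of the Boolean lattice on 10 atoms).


Power set = 2^n.
2^10 = 1024


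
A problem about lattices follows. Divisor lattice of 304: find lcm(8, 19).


In a divisor lattice, join = lcm (least common multiple).
gcd(8,19) = 1
lcm(8,19) = 8*19/gcd = 152/1 = 152


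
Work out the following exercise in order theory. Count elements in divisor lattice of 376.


Divisors of 376: [1, 2, 4, 8, 47, 94, 188, 376]
Count: 8


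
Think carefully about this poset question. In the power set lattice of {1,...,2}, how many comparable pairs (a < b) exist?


A comparable pair {a,b} has a < b or b < a in the order.
Count unordered pairs where one element is strictly below the other.
Examples: {{},{1}}, {{},{2}}, {{},{1,2}}, {{1},{1,2}}, ...
Total comparable pairs: 5


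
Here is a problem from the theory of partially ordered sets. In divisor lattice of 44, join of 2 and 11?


In a divisor lattice, join = lcm (least common multiple).
gcd(2,11) = 1
lcm(2,11) = 2*11/gcd = 22/1 = 22


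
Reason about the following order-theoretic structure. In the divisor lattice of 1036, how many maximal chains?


A maximal chain goes from the minimum element to a maximal element via cover relations.
Counting all min-to-max paths in the cover graph.
Total maximal chains: 12


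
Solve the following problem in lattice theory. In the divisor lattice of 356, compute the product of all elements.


Divisors of 356: [1, 2, 4, 89, 178, 356]
Product = n^(d(n)/2) = 356^(6/2)
Product = 45118016


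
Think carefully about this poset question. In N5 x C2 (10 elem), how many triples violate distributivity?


Distributive law: a ^ (b v c) = (a ^ b) v (a ^ c).
Check all 10^3 = 1000 ordered triples (a,b,c).
  e.g. a=(b,0), b=(a,0), c=(c,0): lhs=(b,0) != rhs=(a,0)
  e.g. a=(b,0), b=(a,0), c=(c,1): lhs=(b,0) != rhs=(a,0)
Total violating triples: 16


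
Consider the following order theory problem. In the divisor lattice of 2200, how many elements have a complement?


An element a is complemented if some b has a meet b = bottom, a join b = top.
a is complemented iff gcd(a, n/a)=1, i.e. a is a unitary divisor of 2200.
Complemented elements: 1, 8, 11, 25, 88, 200, ... (2 more)
Count: 8


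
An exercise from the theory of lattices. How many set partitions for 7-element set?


B(n) = number of set partitions of an n-element set.
B(n) satisfies the recurrence: B(n+1) = sum_k C(n,k)*B(k).
B(7) = 877


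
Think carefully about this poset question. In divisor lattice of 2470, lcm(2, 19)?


Join=lcm.
gcd(2,19)=1
lcm=38


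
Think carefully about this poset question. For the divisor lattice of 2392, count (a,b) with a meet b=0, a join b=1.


Complement pair (a,b): a meet b = bottom, a join b = top.
Here: gcd(a,b)=1 and lcm(a,b)=2392, i.e. a*b=2392 with a,b coprime.
Pairs found: (1,2392), (8,299), (13,184), (23,104), ... (4 more)
Total ordered pairs: 8


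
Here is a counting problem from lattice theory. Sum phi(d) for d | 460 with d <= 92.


Divisors of 460 up to 92: [1, 2, 4, 5, 10, 20, 23, 46, 92]
phi values: [1, 1, 2, 4, 4, 8, 22, 22, 44]
Sum = 108


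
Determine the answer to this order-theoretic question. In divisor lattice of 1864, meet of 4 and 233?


In a divisor lattice, meet = gcd (greatest common divisor).
By Euclidean algorithm or factoring: gcd(4,233) = 1


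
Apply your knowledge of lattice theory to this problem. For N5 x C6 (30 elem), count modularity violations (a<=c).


Modular law: if a <= c then a v (b ^ c) = (a v b) ^ c.
Check all triples (a,b,c) with a <= c among 30 elements.
  e.g. a=(a,0), b=(c,0), c=(b,0): lhs=(a,0) != rhs=(b,0)
  e.g. a=(a,0), b=(c,1), c=(b,0): lhs=(a,0) != rhs=(b,0)
Total violating triples: 126


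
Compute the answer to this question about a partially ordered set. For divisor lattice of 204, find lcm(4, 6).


In a divisor lattice, join = lcm (least common multiple).
Compute lcm iteratively: start with first element, then lcm(current, next).
Elements: [4, 6]
lcm(4,6) = 12
Final lcm = 12


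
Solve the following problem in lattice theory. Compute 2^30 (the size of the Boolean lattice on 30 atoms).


Power set = 2^n.
2^30 = 1073741824


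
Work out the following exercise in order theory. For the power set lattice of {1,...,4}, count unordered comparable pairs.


A comparable pair {a,b} has a < b or b < a in the order.
Count unordered pairs where one element is strictly below the other.
Examples: {{},{1}}, {{},{2}}, {{},{3}}, {{},{4}}, ...
Total comparable pairs: 65


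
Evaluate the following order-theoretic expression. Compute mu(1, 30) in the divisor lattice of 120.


In a divisor lattice, mu(a,b) = mu(b/a) where mu is the classical Mobius function.
b/a = 30/1 = 30
Prime factorization of 30: primes [2, 3, 5]
30 is squarefree with 3 prime factor(s), so mu(30) = (-1)^3 = -1


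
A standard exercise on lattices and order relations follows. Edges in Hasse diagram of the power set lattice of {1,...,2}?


A cover relation a -< b holds when a < b with no c strictly between.
Cover relations:
  {} -< {1}
  {} -< {2}
  {1} -< {1,2}
  {2} -< {1,2}
Total: 4


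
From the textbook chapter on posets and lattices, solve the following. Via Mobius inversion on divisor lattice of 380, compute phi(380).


phi(n) = n * prod_{p|n} (1 - 1/p).
Prime divisors of 380: [2, 5, 19]
phi(380) = 380 * (1 - 1/2) * (1 - 1/5) * (1 - 1/19)
phi(380) = 144


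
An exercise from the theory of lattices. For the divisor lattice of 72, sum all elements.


sigma(n) = sum of divisors.
Divisors of 72: [1, 2, 3, 4, 6, 8, 9, 12, 18, 24, 36, 72]
Sum = 195


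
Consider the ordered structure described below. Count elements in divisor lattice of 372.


Divisors of 372: [1, 2, 3, 4, 6, 12, 31, 62, 93, 124, 186, 372]
Count: 12


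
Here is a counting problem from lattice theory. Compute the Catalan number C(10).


C(n) = C(2n, n) / (n+1).
C(20, 10) = 184756
C(10) = 184756 / 11 = 16796


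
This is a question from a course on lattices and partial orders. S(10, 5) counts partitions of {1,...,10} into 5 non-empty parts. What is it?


S(n,k) = k*S(n-1,k) + S(n-1,k-1).
S(9,5) = 6951, S(9,4) = 7770
S(10,5) = 5*6951 + 7770 = 34755 + 7770
S(10,5) = 42525


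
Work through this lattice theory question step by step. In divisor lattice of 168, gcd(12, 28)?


Meet=gcd.
gcd(12,28)=4


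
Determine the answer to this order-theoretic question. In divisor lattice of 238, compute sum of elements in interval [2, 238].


Interval [2,238] in divisors of 238: [2, 14, 34, 238]
Sum = 288


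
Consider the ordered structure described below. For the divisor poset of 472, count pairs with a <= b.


The order relation is {(a,b) : a <= b}, reflexive so it includes (a,a).
Examples: (1,1), (1,118), (1,2), (1,236), (1,4), ...
Total ordered pairs: 30


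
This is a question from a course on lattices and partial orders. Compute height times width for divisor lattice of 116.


Height = length of longest chain minus 1; width = size of largest antichain.
A maximum chain: 1 | 29 | 58 | 116  (height 3).
A maximum antichain: {2, 29}  (width 2).
Product = 3 * 2 = 6


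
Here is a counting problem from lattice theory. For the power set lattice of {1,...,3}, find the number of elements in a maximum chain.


A chain is a totally ordered subset; we count the number of elements in a maximum chain.
Compute, for each element x, the size of the longest chain ending at x:
  {}: 1
  {1}: 2
  {2}: 2
  {3}: 2
  {1,2}: 3
  {1,3}: 3
  ...
A maximum chain: {} < {1} < {1,2} < {1,2,3}
Number of elements in the longest chain: 4


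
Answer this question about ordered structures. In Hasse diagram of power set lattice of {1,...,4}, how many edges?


A cover relation a -< b holds when a < b with no c strictly between.
Cover relations:
  {} -< {1}
  {} -< {2}
  {} -< {3}
  {} -< {4}
  {1} -< {1,2}
  {1} -< {1,3}
  {1} -< {1,4}
  {2} -< {1,2}
  ...24 more
Total: 32


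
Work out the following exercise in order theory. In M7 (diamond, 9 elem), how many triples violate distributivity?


Distributive law: a ^ (b v c) = (a ^ b) v (a ^ c).
Check all 9^3 = 729 ordered triples (a,b,c).
  e.g. a=a1, b=a2, c=a3: lhs=a1 != rhs=0
  e.g. a=a1, b=a2, c=a4: lhs=a1 != rhs=0
Total violating triples: 210


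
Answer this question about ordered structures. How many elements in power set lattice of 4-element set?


Power set = 2^n.
2^4 = 16


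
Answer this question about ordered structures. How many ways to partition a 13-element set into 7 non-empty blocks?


S(n,k) = k*S(n-1,k) + S(n-1,k-1).
S(12,7) = 627396, S(12,6) = 1323652
S(13,7) = 7*627396 + 1323652 = 4391772 + 1323652
S(13,7) = 5715424


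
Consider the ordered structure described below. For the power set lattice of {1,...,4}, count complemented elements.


An element a is complemented if some b has a meet b = bottom, a join b = top.
every subset A has complement S\A, so all elements are complemented.
Complemented elements: {}, {1}, {2}, {3}, {4}, {1,2}, ... (10 more)
Count: 16


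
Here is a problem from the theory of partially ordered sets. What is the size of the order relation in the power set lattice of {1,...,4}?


The order relation is {(a,b) : a <= b}, reflexive so it includes (a,a).
Examples: ({},{}), ({},{1,2}), ({},{1,2,3}), ({},{1,2,3,4}), ({},{1,2,4}), ...
Total ordered pairs: 81


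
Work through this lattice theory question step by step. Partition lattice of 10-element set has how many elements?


B(n) = number of set partitions of an n-element set.
B(n) satisfies the recurrence: B(n+1) = sum_k C(n,k)*B(k).
B(10) = 115975


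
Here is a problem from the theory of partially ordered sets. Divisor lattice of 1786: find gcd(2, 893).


In a divisor lattice, meet = gcd (greatest common divisor).
By Euclidean algorithm or factoring: gcd(2,893) = 1


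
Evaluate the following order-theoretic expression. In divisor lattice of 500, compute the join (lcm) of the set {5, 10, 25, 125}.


In a divisor lattice, join = lcm (least common multiple).
Compute lcm iteratively: start with first element, then lcm(current, next).
Elements: [5, 10, 25, 125]
lcm(5,10) = 10
lcm(10,25) = 50
lcm(50,125) = 250
Final lcm = 250


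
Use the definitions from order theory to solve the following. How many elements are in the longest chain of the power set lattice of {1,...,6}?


A chain is a totally ordered subset; we count the number of elements in a maximum chain.
Compute, for each element x, the size of the longest chain ending at x:
  {}: 1
  {1}: 2
  {2}: 2
  {3}: 2
  {4}: 2
  {5}: 2
  ...
A maximum chain: {} < {1} < {1,2} < {1,2,3} < {1,2,3,4} < {1,2,3,4,5} < {1,2,3,4,5,6}
Number of elements in the longest chain: 7


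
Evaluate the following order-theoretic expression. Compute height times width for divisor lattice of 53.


Height = length of longest chain minus 1; width = size of largest antichain.
A maximum chain: 1 | 53  (height 1).
A maximum antichain: {1}  (width 1).
Product = 1 * 1 = 1


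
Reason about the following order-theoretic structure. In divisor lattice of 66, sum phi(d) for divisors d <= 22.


Divisors of 66 up to 22: [1, 2, 3, 6, 11, 22]
phi values: [1, 1, 2, 2, 10, 10]
Sum = 26


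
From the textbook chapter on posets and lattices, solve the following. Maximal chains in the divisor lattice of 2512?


A maximal chain goes from the minimum element to a maximal element via cover relations.
Counting all min-to-max paths in the cover graph.
Total maximal chains: 5


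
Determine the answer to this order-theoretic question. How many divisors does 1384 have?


Divisors of 1384: [1, 2, 4, 8, 173, 346, 692, 1384]
Count: 8


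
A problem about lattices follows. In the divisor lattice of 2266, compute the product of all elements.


Divisors of 2266: [1, 2, 11, 22, 103, 206, 1133, 2266]
Product = n^(d(n)/2) = 2266^(8/2)
Product = 26365719179536


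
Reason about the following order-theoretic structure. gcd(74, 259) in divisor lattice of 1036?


Meet=gcd.
gcd(74,259)=37


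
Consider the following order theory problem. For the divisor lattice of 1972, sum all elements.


sigma(n) = sum of divisors.
Divisors of 1972: [1, 2, 4, 17, 29, 34, 58, 68, 116, 493, 986, 1972]
Sum = 3780


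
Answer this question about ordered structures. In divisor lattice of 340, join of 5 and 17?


In a divisor lattice, join = lcm (least common multiple).
gcd(5,17) = 1
lcm(5,17) = 5*17/gcd = 85/1 = 85


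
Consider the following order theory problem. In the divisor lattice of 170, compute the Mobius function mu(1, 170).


In a divisor lattice, mu(a,b) = mu(b/a) where mu is the classical Mobius function.
b/a = 170/1 = 170
Prime factorization of 170: primes [2, 5, 17]
170 is squarefree with 3 prime factor(s), so mu(170) = (-1)^3 = -1


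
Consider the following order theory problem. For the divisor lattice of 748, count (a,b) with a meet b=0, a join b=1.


Complement pair (a,b): a meet b = bottom, a join b = top.
Here: gcd(a,b)=1 and lcm(a,b)=748, i.e. a*b=748 with a,b coprime.
Pairs found: (1,748), (4,187), (11,68), (17,44), ... (4 more)
Total ordered pairs: 8


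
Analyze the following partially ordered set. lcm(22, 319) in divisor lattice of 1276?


Join=lcm.
gcd(22,319)=11
lcm=638


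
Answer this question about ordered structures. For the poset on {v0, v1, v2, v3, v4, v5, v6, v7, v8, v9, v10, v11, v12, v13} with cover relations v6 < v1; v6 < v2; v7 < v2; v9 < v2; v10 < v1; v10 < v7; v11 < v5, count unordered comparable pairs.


A comparable pair {a,b} has a < b or b < a in the order.
Count unordered pairs where one element is strictly below the other.
Examples: {v1,v6}, {v1,v10}, {v2,v6}, {v2,v7}, ...
Total comparable pairs: 8


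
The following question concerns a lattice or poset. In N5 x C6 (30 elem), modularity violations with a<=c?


Modular law: if a <= c then a v (b ^ c) = (a v b) ^ c.
Check all triples (a,b,c) with a <= c among 30 elements.
  e.g. a=(a,0), b=(c,0), c=(b,0): lhs=(a,0) != rhs=(b,0)
  e.g. a=(a,0), b=(c,1), c=(b,0): lhs=(a,0) != rhs=(b,0)
Total violating triples: 126


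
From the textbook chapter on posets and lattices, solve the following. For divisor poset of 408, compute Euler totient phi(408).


phi(n) = n * prod_{p|n} (1 - 1/p).
Prime divisors of 408: [2, 3, 17]
phi(408) = 408 * (1 - 1/2) * (1 - 1/3) * (1 - 1/17)
phi(408) = 128


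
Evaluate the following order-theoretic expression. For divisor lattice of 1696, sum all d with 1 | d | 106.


Interval [1,106] in divisors of 1696: [1, 2, 53, 106]
Sum = 162


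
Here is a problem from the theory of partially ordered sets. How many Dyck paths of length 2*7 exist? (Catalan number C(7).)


C(n) = C(2n, n) / (n+1).
C(14, 7) = 3432
C(7) = 3432 / 8 = 429


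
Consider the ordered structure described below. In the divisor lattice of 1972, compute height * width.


Height = length of longest chain minus 1; width = size of largest antichain.
A maximum chain: 1 | 29 | 493 | 986 | 1972  (height 4).
A maximum antichain: {4, 34, 58, 493}  (width 4).
Product = 4 * 4 = 16


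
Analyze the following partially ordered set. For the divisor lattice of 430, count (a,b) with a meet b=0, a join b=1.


Complement pair (a,b): a meet b = bottom, a join b = top.
Here: gcd(a,b)=1 and lcm(a,b)=430, i.e. a*b=430 with a,b coprime.
Pairs found: (1,430), (2,215), (5,86), (10,43), ... (4 more)
Total ordered pairs: 8


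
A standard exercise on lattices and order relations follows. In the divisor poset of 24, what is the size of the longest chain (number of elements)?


A chain is a totally ordered subset; we count the number of elements in a maximum chain.
Compute, for each element x, the size of the longest chain ending at x:
  1: 1
  2: 2
  3: 2
  4: 3
  6: 3
  8: 4
  ...
A maximum chain: 1 < 2 < 4 < 8 < 24
Number of elements in the longest chain: 5


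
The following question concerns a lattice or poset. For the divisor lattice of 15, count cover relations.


A cover relation a -< b holds when a < b with no c strictly between.
Cover relations:
  1 -< 3
  1 -< 5
  3 -< 15
  5 -< 15
Total: 4


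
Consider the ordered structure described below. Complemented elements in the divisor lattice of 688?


An element a is complemented if some b has a meet b = bottom, a join b = top.
a is complemented iff gcd(a, n/a)=1, i.e. a is a unitary divisor of 688.
Complemented elements: 1, 16, 43, 688
Count: 4


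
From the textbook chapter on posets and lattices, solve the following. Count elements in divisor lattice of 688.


Divisors of 688: [1, 2, 4, 8, 16, 43, 86, 172, 344, 688]
Count: 10


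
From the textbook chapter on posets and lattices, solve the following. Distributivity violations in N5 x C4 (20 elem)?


Distributive law: a ^ (b v c) = (a ^ b) v (a ^ c).
Check all 20^3 = 8000 ordered triples (a,b,c).
  e.g. a=(b,0), b=(a,0), c=(c,0): lhs=(b,0) != rhs=(a,0)
  e.g. a=(b,0), b=(a,0), c=(c,1): lhs=(b,0) != rhs=(a,0)
Total violating triples: 128


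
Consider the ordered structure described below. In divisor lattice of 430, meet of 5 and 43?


In a divisor lattice, meet = gcd (greatest common divisor).
By Euclidean algorithm or factoring: gcd(5,43) = 1


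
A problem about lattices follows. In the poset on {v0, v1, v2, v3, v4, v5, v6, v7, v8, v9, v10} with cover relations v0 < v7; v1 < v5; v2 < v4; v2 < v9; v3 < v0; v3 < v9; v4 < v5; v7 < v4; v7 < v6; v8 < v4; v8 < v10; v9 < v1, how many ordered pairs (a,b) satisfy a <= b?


The order relation is {(a,b) : a <= b}, reflexive so it includes (a,a).
Examples: (v0,v0), (v0,v4), (v0,v5), (v0,v6), (v0,v7), ...
Total ordered pairs: 36


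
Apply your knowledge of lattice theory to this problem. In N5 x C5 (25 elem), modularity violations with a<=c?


Modular law: if a <= c then a v (b ^ c) = (a v b) ^ c.
Check all triples (a,b,c) with a <= c among 25 elements.
  e.g. a=(a,0), b=(c,0), c=(b,0): lhs=(a,0) != rhs=(b,0)
  e.g. a=(a,0), b=(c,1), c=(b,0): lhs=(a,0) != rhs=(b,0)
Total violating triples: 75


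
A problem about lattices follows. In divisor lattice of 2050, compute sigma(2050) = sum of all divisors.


sigma(n) = sum of divisors.
Divisors of 2050: [1, 2, 5, 10, 25, 41, 50, 82, 205, 410, 1025, 2050]
Sum = 3906


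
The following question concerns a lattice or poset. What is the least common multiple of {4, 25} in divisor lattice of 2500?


In a divisor lattice, join = lcm (least common multiple).
Compute lcm iteratively: start with first element, then lcm(current, next).
Elements: [4, 25]
lcm(4,25) = 100
Final lcm = 100


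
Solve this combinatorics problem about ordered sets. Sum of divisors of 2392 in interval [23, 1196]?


Interval [23,1196] in divisors of 2392: [23, 46, 92, 299, 598, 1196]
Sum = 2254


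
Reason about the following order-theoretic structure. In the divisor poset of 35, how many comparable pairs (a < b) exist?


A comparable pair {a,b} has a < b or b < a in the order.
Count unordered pairs where one element is strictly below the other.
Examples: {1,5}, {1,7}, {1,35}, {5,35}, ...
Total comparable pairs: 5


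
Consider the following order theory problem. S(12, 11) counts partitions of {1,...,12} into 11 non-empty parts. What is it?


S(n,k) = k*S(n-1,k) + S(n-1,k-1).
S(11,11) = 1, S(11,10) = 55
S(12,11) = 11*1 + 55 = 11 + 55
S(12,11) = 66


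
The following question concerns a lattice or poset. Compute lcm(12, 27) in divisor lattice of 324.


In a divisor lattice, join = lcm (least common multiple).
gcd(12,27) = 3
lcm(12,27) = 12*27/gcd = 324/3 = 108


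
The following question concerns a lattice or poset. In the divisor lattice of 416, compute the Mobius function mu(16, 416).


In a divisor lattice, mu(a,b) = mu(b/a) where mu is the classical Mobius function.
b/a = 416/16 = 26
Prime factorization of 26: primes [2, 13]
26 is squarefree with 2 prime factor(s), so mu(26) = (-1)^2 = 1


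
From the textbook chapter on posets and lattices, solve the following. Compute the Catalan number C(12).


C(n) = C(2n, n) / (n+1).
C(24, 12) = 2704156
C(12) = 2704156 / 13 = 208012


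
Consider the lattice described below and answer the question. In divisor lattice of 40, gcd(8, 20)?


Meet=gcd.
gcd(8,20)=4


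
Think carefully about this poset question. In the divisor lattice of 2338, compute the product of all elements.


Divisors of 2338: [1, 2, 7, 14, 167, 334, 1169, 2338]
Product = n^(d(n)/2) = 2338^(8/2)
Product = 29879823467536


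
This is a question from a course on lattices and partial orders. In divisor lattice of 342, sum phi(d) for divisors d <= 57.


Divisors of 342 up to 57: [1, 2, 3, 6, 9, 18, 19, 38, 57]
phi values: [1, 1, 2, 2, 6, 6, 18, 18, 36]
Sum = 90


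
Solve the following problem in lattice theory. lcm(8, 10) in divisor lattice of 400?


Join=lcm.
gcd(8,10)=2
lcm=40


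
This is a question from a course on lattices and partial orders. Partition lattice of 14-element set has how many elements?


B(n) = number of set partitions of an n-element set.
B(n) satisfies the recurrence: B(n+1) = sum_k C(n,k)*B(k).
B(14) = 190899322


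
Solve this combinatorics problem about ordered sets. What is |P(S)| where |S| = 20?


Power set = 2^n.
2^20 = 1048576


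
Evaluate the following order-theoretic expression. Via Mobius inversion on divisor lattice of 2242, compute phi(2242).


phi(n) = n * prod_{p|n} (1 - 1/p).
Prime divisors of 2242: [2, 19, 59]
phi(2242) = 2242 * (1 - 1/2) * (1 - 1/19) * (1 - 1/59)
phi(2242) = 1044


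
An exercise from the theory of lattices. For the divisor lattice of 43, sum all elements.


sigma(n) = sum of divisors.
Divisors of 43: [1, 43]
Sum = 44


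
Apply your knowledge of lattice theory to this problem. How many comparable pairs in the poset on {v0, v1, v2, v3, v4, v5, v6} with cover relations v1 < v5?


A comparable pair {a,b} has a < b or b < a in the order.
Count unordered pairs where one element is strictly below the other.
Examples: {v1,v5}
Total comparable pairs: 1


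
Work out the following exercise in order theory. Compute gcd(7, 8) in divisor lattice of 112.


In a divisor lattice, meet = gcd (greatest common divisor).
By Euclidean algorithm or factoring: gcd(7,8) = 1


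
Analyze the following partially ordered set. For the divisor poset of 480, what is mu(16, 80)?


In a divisor lattice, mu(a,b) = mu(b/a) where mu is the classical Mobius function.
b/a = 80/16 = 5
Prime factorization of 5: primes [5]
5 is squarefree with 1 prime factor(s), so mu(5) = (-1)^1 = -1


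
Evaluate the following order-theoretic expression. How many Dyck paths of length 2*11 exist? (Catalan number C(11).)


C(n) = C(2n, n) / (n+1).
C(22, 11) = 705432
C(11) = 705432 / 12 = 58786


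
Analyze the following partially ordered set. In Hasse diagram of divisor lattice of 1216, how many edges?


A cover relation a -< b holds when a < b with no c strictly between.
Cover relations:
  1 -< 2
  1 -< 19
  2 -< 4
  2 -< 38
  4 -< 8
  4 -< 76
  8 -< 16
  8 -< 152
  ...11 more
Total: 19


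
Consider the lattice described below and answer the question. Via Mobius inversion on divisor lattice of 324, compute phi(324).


phi(n) = n * prod_{p|n} (1 - 1/p).
Prime divisors of 324: [2, 3]
phi(324) = 324 * (1 - 1/2) * (1 - 1/3)
phi(324) = 108


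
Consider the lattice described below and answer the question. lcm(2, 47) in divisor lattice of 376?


Join=lcm.
gcd(2,47)=1
lcm=94


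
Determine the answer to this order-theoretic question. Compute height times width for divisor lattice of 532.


Height = length of longest chain minus 1; width = size of largest antichain.
A maximum chain: 1 | 19 | 133 | 266 | 532  (height 4).
A maximum antichain: {4, 14, 38, 133}  (width 4).
Product = 4 * 4 = 16


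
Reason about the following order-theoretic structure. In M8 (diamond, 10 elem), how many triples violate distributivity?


Distributive law: a ^ (b v c) = (a ^ b) v (a ^ c).
Check all 10^3 = 1000 ordered triples (a,b,c).
  e.g. a=a1, b=a2, c=a3: lhs=a1 != rhs=0
  e.g. a=a1, b=a2, c=a4: lhs=a1 != rhs=0
Total violating triples: 336


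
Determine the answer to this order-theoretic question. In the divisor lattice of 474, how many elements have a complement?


An element a is complemented if some b has a meet b = bottom, a join b = top.
a is complemented iff gcd(a, n/a)=1, i.e. a is a unitary divisor of 474.
Complemented elements: 1, 2, 3, 6, 79, 158, ... (2 more)
Count: 8


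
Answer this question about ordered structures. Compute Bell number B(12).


B(n) = number of set partitions of an n-element set.
B(n) satisfies the recurrence: B(n+1) = sum_k C(n,k)*B(k).
B(12) = 4213597


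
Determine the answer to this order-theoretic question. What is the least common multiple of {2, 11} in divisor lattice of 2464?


In a divisor lattice, join = lcm (least common multiple).
Compute lcm iteratively: start with first element, then lcm(current, next).
Elements: [2, 11]
lcm(2,11) = 22
Final lcm = 22


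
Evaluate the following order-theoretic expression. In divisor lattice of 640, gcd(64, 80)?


Meet=gcd.
gcd(64,80)=16


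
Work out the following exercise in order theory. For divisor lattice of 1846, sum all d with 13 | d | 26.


Interval [13,26] in divisors of 1846: [13, 26]
Sum = 39


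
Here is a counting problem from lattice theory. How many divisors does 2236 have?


Divisors of 2236: [1, 2, 4, 13, 26, 43, 52, 86, 172, 559, 1118, 2236]
Count: 12


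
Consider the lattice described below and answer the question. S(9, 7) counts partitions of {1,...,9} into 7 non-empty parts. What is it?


S(n,k) = k*S(n-1,k) + S(n-1,k-1).
S(8,7) = 28, S(8,6) = 266
S(9,7) = 7*28 + 266 = 196 + 266
S(9,7) = 462


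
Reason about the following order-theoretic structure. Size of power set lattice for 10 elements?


Power set = 2^n.
2^10 = 1024


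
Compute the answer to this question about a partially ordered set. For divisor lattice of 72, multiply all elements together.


Divisors of 72: [1, 2, 3, 4, 6, 8, 9, 12, 18, 24, 36, 72]
Product = n^(d(n)/2) = 72^(12/2)
Product = 139314069504


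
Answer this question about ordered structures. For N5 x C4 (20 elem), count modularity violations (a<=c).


Modular law: if a <= c then a v (b ^ c) = (a v b) ^ c.
Check all triples (a,b,c) with a <= c among 20 elements.
  e.g. a=(a,0), b=(c,0), c=(b,0): lhs=(a,0) != rhs=(b,0)
  e.g. a=(a,0), b=(c,1), c=(b,0): lhs=(a,0) != rhs=(b,0)
Total violating triples: 40


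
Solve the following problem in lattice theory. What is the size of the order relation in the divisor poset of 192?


The order relation is {(a,b) : a <= b}, reflexive so it includes (a,a).
Examples: (1,1), (1,12), (1,16), (1,192), (1,2), ...
Total ordered pairs: 84


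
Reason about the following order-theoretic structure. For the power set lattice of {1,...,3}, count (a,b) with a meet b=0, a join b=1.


Complement pair (a,b): a meet b = bottom, a join b = top.
Here: A intersect B = {} and A union B = {1,...,3}.
Pairs found: ({},{1,2,3}), ({1},{2,3}), ({2},{1,3}), ({3},{1,2}), ... (4 more)
Total ordered pairs: 8


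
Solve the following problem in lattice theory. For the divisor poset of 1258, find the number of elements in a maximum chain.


A chain is a totally ordered subset; we count the number of elements in a maximum chain.
Compute, for each element x, the size of the longest chain ending at x:
  1: 1
  2: 2
  17: 2
  37: 2
  34: 3
  74: 3
  ...
A maximum chain: 1 < 2 < 34 < 1258
Number of elements in the longest chain: 4
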